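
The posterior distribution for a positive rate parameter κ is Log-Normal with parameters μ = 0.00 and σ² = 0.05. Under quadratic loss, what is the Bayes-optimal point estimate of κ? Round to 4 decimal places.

1.0253

Mode = exp(μ − σ²) = exp(-0.05) = 0.9512.
Mean = exp(μ + σ²/2) = exp(0.025) = 1.0253.
Quadratic loss ⇒ the optimal estimator is the posterior mean.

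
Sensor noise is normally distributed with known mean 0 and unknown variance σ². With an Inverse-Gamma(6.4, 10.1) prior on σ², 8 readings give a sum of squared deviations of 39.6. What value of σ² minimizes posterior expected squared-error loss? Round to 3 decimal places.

3.181

Posterior: Inverse-Gamma(shape = 6.4+8/2 = 10.4, scale = 10.1+39.6/2 = 29.9).
Mode = β/(α+1) = 29.9/11.4 = 2.623.
Mean = β/(α−1) = 29.9/9.4 = 3.181.
Squared-error loss ⇒ the optimal estimator is the posterior mean.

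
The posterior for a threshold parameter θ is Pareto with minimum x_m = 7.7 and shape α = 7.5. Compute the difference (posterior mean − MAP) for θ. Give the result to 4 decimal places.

1.1846

The Pareto density is strictly decreasing on [x_m, ∞), so the mode is x_m = 7.7000.
Mean = α·x_m/(α−1) = 7.5·7.7/6.5 = 8.8846.
Difference = 8.8846 − 7.7000 = 1.1846.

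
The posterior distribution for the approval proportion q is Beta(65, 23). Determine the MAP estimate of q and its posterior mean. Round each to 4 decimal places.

Mode = (65−1)/(65+23−2) = 64/86 = 0.7442.
Mean = 65/(65+23) = 65/88 = 0.7386.
The posterior is left-skewed, so the mode exceeds the mean.

MAP estimate = 0.7442, posterior mean = 0.7386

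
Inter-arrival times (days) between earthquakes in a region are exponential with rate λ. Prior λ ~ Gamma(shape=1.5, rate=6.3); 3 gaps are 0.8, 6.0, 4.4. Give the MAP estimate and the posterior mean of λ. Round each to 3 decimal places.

MAP = 0.200; posterior mean = 0.257

Σ times = 11.2. Posterior: Gamma(shape = 1.5+3 = 4.5, rate = 6.3+11.2 = 17.5).
Mode = (α−1)/β = 3.5/17.5 = 0.200.
Mean = α/β = 4.5/17.5 = 0.257.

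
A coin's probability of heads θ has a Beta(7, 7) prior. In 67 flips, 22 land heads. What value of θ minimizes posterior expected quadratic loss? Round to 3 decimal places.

Posterior: Beta(7+22, 7+45) = Beta(29, 52).
Mode = (29−1)/(29+52−2) = 28/79 = 0.354.
Mean = 29/(29+52) = 29/81 = 0.358.
Quadratic loss ⇒ the optimal estimator is the posterior mean.

0.358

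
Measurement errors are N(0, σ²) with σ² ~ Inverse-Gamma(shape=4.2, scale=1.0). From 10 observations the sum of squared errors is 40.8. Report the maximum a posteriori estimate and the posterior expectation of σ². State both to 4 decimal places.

maximum a posteriori estimate = 2.0980, posterior expectation = 2.6098

Posterior: Inverse-Gamma(shape = 4.2+10/2 = 9.2, scale = 1.0+40.8/2 = 21.4).
Mode = β/(α+1) = 21.4/10.2 = 2.0980.
Mean = β/(α−1) = 21.4/8.2 = 2.6098.
The posterior is right-skewed, so the mean exceeds the mode.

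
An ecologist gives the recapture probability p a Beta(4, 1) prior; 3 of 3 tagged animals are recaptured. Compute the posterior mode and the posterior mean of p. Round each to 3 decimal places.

MAP = 1.000, posterior mean = 0.875

Posterior: Beta(4+3, 1+0) = Beta(7, 1).
Since β = 1 ≤ 1 and α > 1, the Beta density is monotone increasing on [0,1]; the mode is at 1.
Mean = 7/(7+1) = 0.875.
Left-skewed posterior ⇒ mean < mode.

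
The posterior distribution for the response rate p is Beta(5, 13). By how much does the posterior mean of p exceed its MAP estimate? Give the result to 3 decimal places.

Mode = (5−1)/(5+13−2) = 4/16 = 0.250.
Mean = 5/(5+13) = 5/18 = 0.278.
Difference = 0.278 − 0.250 = 0.028.

0.028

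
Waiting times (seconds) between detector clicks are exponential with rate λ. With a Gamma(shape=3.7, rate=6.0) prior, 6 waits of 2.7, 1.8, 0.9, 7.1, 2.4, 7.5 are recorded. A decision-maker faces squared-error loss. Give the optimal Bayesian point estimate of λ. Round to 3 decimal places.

0.342

Σ times = 22.4. Posterior: Gamma(shape = 3.7+6 = 9.7, rate = 6.0+22.4 = 28.4).
Mode = (α−1)/β = 8.7/28.4 = 0.306.
Mean = α/β = 9.7/28.4 = 0.342.
Squared-error loss ⇒ the optimal estimator is the posterior mean.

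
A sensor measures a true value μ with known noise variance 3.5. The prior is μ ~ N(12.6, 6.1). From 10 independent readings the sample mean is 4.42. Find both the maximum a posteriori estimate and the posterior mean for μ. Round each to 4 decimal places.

Posterior for μ is Normal. Precision-weighted mean: (1/6.1·12.6 + 10/3.5·4.42) / (1/6.1 + 10/3.5) = 4.8639.
A Normal posterior is symmetric, so mode = mean.

maximum a posteriori estimate = 4.8639, posterior mean = 4.8639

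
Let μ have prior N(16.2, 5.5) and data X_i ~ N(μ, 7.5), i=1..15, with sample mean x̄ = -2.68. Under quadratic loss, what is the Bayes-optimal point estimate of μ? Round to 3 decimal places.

-1.107

Posterior for μ is Normal. Precision-weighted mean: (1/5.5·16.2 + 15/7.5·-2.68) / (1/5.5 + 15/7.5) = -1.107.
A Normal posterior is symmetric, so mode = mean.
Quadratic loss ⇒ the optimal estimator is the posterior mean.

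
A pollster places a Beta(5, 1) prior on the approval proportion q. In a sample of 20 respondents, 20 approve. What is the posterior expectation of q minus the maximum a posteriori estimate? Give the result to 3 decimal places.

-0.038

Posterior: Beta(5+20, 1+0) = Beta(25, 1).
Since β = 1 ≤ 1 and α > 1, the Beta density is monotone increasing on [0,1]; the mode is at 1.
Mean = 25/(25+1) = 0.962.
Difference = 0.962 − 1.000 = -0.038.
Mode > mean: the posterior has a left tail.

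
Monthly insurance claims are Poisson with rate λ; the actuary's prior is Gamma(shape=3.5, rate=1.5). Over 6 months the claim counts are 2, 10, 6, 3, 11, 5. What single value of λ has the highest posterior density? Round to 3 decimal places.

5.267

Σ counts = 37. Posterior: Gamma(shape = 3.5+37 = 40.5, rate = 1.5+6 = 7.5).
Mode = (α−1)/β = 39.5/7.5 = 5.267.
Mean = α/β = 40.5/7.5 = 5.400.
This is the posterior mode — the MAP estimate.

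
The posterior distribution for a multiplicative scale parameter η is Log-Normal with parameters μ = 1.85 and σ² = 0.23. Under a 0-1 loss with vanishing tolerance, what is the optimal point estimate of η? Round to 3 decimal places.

5.053

Mode = exp(μ − σ²) = exp(1.62) = 5.053.
Mean = exp(μ + σ²/2) = exp(1.965) = 7.135.
This is the posterior mode — the MAP estimate.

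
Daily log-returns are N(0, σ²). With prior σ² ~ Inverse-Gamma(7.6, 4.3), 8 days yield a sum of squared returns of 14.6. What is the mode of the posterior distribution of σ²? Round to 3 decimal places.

Posterior: Inverse-Gamma(shape = 7.6+8/2 = 11.6, scale = 4.3+14.6/2 = 11.6).
Mode = β/(α+1) = 11.6/12.6 = 0.921.
Mean = β/(α−1) = 11.6/10.6 = 1.094.
This is the posterior mode — the MAP estimate.

0.921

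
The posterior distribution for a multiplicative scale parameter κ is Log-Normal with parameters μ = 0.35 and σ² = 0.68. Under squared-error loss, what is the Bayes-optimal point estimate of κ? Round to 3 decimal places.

1.994

Mode = exp(μ − σ²) = exp(-0.33) = 0.719.
Mean = exp(μ + σ²/2) = exp(0.690) = 1.994.
Squared-error loss ⇒ the optimal estimator is the posterior mean.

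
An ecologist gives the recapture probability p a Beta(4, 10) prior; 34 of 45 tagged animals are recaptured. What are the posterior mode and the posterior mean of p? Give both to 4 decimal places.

MAP = 0.6491; posterior mean = 0.6441

Posterior: Beta(4+34, 10+11) = Beta(38, 21).
Mode = (38−1)/(38+21−2) = 37/57 = 0.6491.
Mean = 38/(38+21) = 38/59 = 0.6441.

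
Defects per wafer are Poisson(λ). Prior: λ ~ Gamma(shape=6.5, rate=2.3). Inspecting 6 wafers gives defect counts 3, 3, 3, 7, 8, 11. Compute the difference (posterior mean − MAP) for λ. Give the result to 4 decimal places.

0.1205

Σ counts = 35. Posterior: Gamma(shape = 6.5+35 = 41.5, rate = 2.3+6 = 8.3).
Mode = (α−1)/β = 40.5/8.3 = 4.8795.
Mean = α/β = 41.5/8.3 = 5.0000.
Difference = 5.0000 − 4.8795 = 0.1205.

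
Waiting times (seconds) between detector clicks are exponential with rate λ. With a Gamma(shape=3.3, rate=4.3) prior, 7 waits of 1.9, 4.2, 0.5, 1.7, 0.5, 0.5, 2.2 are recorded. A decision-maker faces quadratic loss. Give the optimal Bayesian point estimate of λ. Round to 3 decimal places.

0.652

Σ times = 11.5. Posterior: Gamma(shape = 3.3+7 = 10.3, rate = 4.3+11.5 = 15.8).
Mode = (α−1)/β = 9.3/15.8 = 0.589.
Mean = α/β = 10.3/15.8 = 0.652.
Quadratic loss ⇒ the optimal estimator is the posterior mean.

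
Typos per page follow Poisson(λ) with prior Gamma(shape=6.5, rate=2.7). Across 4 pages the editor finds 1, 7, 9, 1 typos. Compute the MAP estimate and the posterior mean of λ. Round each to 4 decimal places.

Σ counts = 18. Posterior: Gamma(shape = 6.5+18 = 24.5, rate = 2.7+4 = 6.7).
Mode = (α−1)/β = 23.5/6.7 = 3.5075.
Mean = α/β = 24.5/6.7 = 3.6567.

MAP = 3.5075; posterior mean = 3.6567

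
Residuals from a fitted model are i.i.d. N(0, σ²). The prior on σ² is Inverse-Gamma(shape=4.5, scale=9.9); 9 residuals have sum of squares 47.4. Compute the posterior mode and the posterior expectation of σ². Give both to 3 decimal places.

Posterior: Inverse-Gamma(shape = 4.5+9/2 = 9.0, scale = 9.9+47.4/2 = 33.6).
Mode = β/(α+1) = 33.6/10.0 = 3.360.
Mean = β/(α−1) = 33.6/8.0 = 4.200.
Right-skewed posterior ⇒ mode < mean.

MAP: 3.360. Posterior mean: 4.200.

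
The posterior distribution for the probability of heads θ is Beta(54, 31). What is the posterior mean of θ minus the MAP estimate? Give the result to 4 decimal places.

-0.0033

Mode = (54−1)/(54+31−2) = 53/83 = 0.6386.
Mean = 54/(54+31) = 54/85 = 0.6353.
Difference = 0.6353 − 0.6386 = -0.0033.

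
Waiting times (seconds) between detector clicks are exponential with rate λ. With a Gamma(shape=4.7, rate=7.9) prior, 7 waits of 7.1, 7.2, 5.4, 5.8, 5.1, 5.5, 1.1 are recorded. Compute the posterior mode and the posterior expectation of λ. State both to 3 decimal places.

MAP: 0.237. Posterior mean: 0.259.

Σ times = 37.2. Posterior: Gamma(shape = 4.7+7 = 11.7, rate = 7.9+37.2 = 45.1).
Mode = (α−1)/β = 10.7/45.1 = 0.237.
Mean = α/β = 11.7/45.1 = 0.259.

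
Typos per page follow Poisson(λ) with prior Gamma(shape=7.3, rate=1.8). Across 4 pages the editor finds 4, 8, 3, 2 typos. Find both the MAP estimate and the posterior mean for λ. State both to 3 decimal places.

MAP = 4.017, posterior mean = 4.190

Σ counts = 17. Posterior: Gamma(shape = 7.3+17 = 24.3, rate = 1.8+4 = 5.8).
Mode = (α−1)/β = 23.3/5.8 = 4.017.
Mean = α/β = 24.3/5.8 = 4.190.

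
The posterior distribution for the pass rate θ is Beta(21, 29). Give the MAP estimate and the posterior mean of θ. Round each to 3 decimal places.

MAP = 0.417; posterior mean = 0.420

Mode = (21−1)/(21+29−2) = 20/48 = 0.417.
Mean = 21/(21+29) = 21/50 = 0.420.
Mean > mode: the posterior has a right tail.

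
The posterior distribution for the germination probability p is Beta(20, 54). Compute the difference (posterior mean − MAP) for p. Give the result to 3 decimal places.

Mode = (20−1)/(20+54−2) = 19/72 = 0.264.
Mean = 20/(20+54) = 20/74 = 0.270.
Difference = 0.270 − 0.264 = 0.006.

0.006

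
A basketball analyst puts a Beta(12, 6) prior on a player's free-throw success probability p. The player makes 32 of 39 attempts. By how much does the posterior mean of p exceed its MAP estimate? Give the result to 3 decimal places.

-0.010

Posterior: Beta(12+32, 6+7) = Beta(44, 13).
Mode = (44−1)/(44+13−2) = 43/55 = 0.782.
Mean = 44/(44+13) = 44/57 = 0.772.
Difference = 0.772 − 0.782 = -0.010.
The mean is pulled below the mode by the posterior's left skew.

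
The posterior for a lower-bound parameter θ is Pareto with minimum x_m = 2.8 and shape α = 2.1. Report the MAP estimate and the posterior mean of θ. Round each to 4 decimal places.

θ_MAP = 2.8000, E[θ|data] = 5.3455

The Pareto density is strictly decreasing on [x_m, ∞), so the mode is x_m = 2.8000.
Mean = α·x_m/(α−1) = 2.1·2.8/1.1 = 5.3455.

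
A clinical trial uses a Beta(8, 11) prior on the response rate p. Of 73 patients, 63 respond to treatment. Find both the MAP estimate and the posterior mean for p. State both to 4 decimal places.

Posterior: Beta(8+63, 11+10) = Beta(71, 21).
Mode = (71−1)/(71+21−2) = 70/90 = 0.7778.
Mean = 71/(71+21) = 71/92 = 0.7717.
Left-skewed posterior ⇒ mean < mode.

MAP: 0.7778. Posterior mean: 0.7717.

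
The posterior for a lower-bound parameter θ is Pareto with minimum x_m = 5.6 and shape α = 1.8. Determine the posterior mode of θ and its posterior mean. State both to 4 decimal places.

θ_MAP = 5.6000, E[θ|data] = 12.6000

The Pareto density is strictly decreasing on [x_m, ∞), so the mode is x_m = 5.6000.
Mean = α·x_m/(α−1) = 1.8·5.6/0.8 = 12.6000.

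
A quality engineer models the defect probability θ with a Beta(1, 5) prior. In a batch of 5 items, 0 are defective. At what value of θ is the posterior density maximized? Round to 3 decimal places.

0.000

Posterior: Beta(1+0, 5+5) = Beta(1, 10).
Since α = 1 ≤ 1 and β > 1, the Beta density is monotone decreasing on [0,1]; the mode is at 0.
Mean = 1/(1+10) = 0.091.
This is the posterior mode — the MAP estimate.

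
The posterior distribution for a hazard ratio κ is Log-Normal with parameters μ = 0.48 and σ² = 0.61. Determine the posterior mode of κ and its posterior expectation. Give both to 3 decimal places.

Mode = exp(μ − σ²) = exp(-0.13) = 0.878.
Mean = exp(μ + σ²/2) = exp(0.785) = 2.192.
The posterior is right-skewed, so the mean exceeds the mode.

posterior mode = 0.878, posterior expectation = 2.192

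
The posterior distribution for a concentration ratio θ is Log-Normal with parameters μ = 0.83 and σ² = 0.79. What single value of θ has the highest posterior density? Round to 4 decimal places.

1.0408

Mode = exp(μ − σ²) = exp(0.04) = 1.0408.
Mean = exp(μ + σ²/2) = exp(1.225) = 3.4042.
This is the posterior mode — the MAP estimate.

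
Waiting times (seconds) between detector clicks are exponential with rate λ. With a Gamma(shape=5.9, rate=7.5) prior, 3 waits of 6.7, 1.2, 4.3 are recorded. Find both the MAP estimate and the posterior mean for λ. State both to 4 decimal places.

λ_MAP = 0.4010, E[λ|data] = 0.4518

Σ times = 12.2. Posterior: Gamma(shape = 5.9+3 = 8.9, rate = 7.5+12.2 = 19.7).
Mode = (α−1)/β = 7.9/19.7 = 0.4010.
Mean = α/β = 8.9/19.7 = 0.4518.
Mean > mode: the posterior has a right tail.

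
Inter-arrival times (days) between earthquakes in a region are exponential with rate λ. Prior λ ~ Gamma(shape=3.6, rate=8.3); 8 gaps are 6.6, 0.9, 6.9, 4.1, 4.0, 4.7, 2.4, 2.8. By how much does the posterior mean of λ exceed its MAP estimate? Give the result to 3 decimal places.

Σ times = 32.4. Posterior: Gamma(shape = 3.6+8 = 11.6, rate = 8.3+32.4 = 40.7).
Mode = (α−1)/β = 10.6/40.7 = 0.260.
Mean = α/β = 11.6/40.7 = 0.285.
Difference = 0.285 − 0.260 = 0.025.

0.025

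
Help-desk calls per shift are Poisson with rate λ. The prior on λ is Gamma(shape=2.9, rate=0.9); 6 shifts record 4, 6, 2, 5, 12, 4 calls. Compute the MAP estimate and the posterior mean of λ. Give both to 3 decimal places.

Σ counts = 33. Posterior: Gamma(shape = 2.9+33 = 35.9, rate = 0.9+6 = 6.9).
Mode = (α−1)/β = 34.9/6.9 = 5.058.
Mean = α/β = 35.9/6.9 = 5.203.

MAP estimate = 5.058, posterior mean = 5.203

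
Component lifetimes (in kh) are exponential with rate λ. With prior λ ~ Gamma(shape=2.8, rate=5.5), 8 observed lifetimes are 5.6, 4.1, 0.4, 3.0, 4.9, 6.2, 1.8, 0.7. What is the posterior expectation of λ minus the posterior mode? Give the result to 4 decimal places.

0.0311

Σ times = 26.7. Posterior: Gamma(shape = 2.8+8 = 10.8, rate = 5.5+26.7 = 32.2).
Mode = (α−1)/β = 9.8/32.2 = 0.3043.
Mean = α/β = 10.8/32.2 = 0.3354.
Difference = 0.3354 − 0.3043 = 0.0311.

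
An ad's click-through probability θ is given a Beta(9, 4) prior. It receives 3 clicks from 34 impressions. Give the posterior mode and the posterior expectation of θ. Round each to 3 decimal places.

Posterior: Beta(9+3, 4+31) = Beta(12, 35).
Mode = (12−1)/(12+35−2) = 11/45 = 0.244.
Mean = 12/(12+35) = 12/47 = 0.255.
The posterior is right-skewed, so the mean exceeds the mode.

MAP = 0.244, posterior mean = 0.255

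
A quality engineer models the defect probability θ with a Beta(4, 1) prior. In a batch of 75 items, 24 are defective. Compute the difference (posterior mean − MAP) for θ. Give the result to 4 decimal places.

0.0038

Posterior: Beta(4+24, 1+51) = Beta(28, 52).
Mode = (28−1)/(28+52−2) = 27/78 = 0.3462.
Mean = 28/(28+52) = 28/80 = 0.3500.
Difference = 0.3500 − 0.3462 = 0.0038.
Mean > mode: the posterior has a right tail.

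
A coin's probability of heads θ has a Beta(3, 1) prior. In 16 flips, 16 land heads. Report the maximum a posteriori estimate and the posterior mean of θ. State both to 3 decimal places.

θ_MAP = 1.000, E[θ|data] = 0.950

Posterior: Beta(3+16, 1+0) = Beta(19, 1).
Since β = 1 ≤ 1 and α > 1, the Beta density is monotone increasing on [0,1]; the mode is at 1.
Mean = 19/(19+1) = 0.950.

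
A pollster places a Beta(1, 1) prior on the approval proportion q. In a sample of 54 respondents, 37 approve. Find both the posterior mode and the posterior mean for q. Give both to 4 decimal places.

Posterior: Beta(1+37, 1+17) = Beta(38, 18).
Mode = (38−1)/(38+18−2) = 37/54 = 0.6852.
With a flat prior the MAP equals the MLE, 37/54.
Mean = 38/(38+18) = 38/56 = 0.6786.
Mode > mean: the posterior has a left tail.

MAP: 0.6852. Posterior mean: 0.6786.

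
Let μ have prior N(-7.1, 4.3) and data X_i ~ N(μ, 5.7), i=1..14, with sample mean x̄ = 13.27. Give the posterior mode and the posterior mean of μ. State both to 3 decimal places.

Posterior for μ is Normal. Precision-weighted mean: (1/4.3·-7.1 + 14/5.7·13.27) / (1/4.3 + 14/5.7) = 11.508.
A Normal posterior is symmetric, so mode = mean.

MAP = 11.508; posterior mean = 11.508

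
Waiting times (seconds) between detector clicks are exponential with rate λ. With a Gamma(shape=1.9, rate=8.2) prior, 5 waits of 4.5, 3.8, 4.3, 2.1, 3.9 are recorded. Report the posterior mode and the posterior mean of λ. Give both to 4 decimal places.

MAP = 0.2201; posterior mean = 0.2575

Σ times = 18.6. Posterior: Gamma(shape = 1.9+5 = 6.9, rate = 8.2+18.6 = 26.8).
Mode = (α−1)/β = 5.9/26.8 = 0.2201.
Mean = α/β = 6.9/26.8 = 0.2575.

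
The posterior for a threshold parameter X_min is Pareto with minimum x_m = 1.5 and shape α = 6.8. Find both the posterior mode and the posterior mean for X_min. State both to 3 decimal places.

The Pareto density is strictly decreasing on [x_m, ∞), so the mode is x_m = 1.500.
Mean = α·x_m/(α−1) = 6.8·1.5/5.8 = 1.759.

MAP = 1.500, posterior mean = 1.759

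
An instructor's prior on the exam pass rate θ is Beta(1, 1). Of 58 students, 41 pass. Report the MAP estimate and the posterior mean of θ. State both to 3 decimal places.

Posterior: Beta(1+41, 1+17) = Beta(42, 18).
Mode = (42−1)/(42+18−2) = 41/58 = 0.707.
With a flat prior the MAP equals the MLE, 41/58.
Mean = 42/(42+18) = 42/60 = 0.700.

MAP = 0.707, posterior mean = 0.700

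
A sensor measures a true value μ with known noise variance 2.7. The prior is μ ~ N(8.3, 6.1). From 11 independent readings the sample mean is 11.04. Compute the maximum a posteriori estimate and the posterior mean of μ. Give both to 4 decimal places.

MAP: 10.9340. Posterior mean: 10.9340.

Posterior for μ is Normal. Precision-weighted mean: (1/6.1·8.3 + 11/2.7·11.04) / (1/6.1 + 11/2.7) = 10.9340.
A Normal posterior is symmetric, so mode = mean.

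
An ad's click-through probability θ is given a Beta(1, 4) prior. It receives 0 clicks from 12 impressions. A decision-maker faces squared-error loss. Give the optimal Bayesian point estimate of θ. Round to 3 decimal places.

Posterior: Beta(1+0, 4+12) = Beta(1, 16).
Since α = 1 ≤ 1 and β > 1, the Beta density is monotone decreasing on [0,1]; the mode is at 0.
Mean = 1/(1+16) = 0.059.
Squared-error loss ⇒ the optimal estimator is the posterior mean.

0.059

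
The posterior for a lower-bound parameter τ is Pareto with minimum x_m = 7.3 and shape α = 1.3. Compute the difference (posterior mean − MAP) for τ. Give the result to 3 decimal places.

The Pareto density is strictly decreasing on [x_m, ∞), so the mode is x_m = 7.300.
Mean = α·x_m/(α−1) = 1.3·7.3/0.3 = 31.633.
Difference = 31.633 − 7.300 = 24.333.
Mean > mode: the posterior has a right tail.

24.333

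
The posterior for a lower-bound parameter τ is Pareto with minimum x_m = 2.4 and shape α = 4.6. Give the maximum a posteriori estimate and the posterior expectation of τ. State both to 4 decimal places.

τ_MAP = 2.4000, E[τ|data] = 3.0667

The Pareto density is strictly decreasing on [x_m, ∞), so the mode is x_m = 2.4000.
Mean = α·x_m/(α−1) = 4.6·2.4/3.6 = 3.0667.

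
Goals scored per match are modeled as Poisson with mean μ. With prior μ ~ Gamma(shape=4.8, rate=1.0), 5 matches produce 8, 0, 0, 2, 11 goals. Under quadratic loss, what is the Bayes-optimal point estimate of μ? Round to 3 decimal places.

4.300

Σ counts = 21. Posterior: Gamma(shape = 4.8+21 = 25.8, rate = 1.0+5 = 6.0).
Mode = (α−1)/β = 24.8/6.0 = 4.133.
Mean = α/β = 25.8/6.0 = 4.300.
Quadratic loss ⇒ the optimal estimator is the posterior mean.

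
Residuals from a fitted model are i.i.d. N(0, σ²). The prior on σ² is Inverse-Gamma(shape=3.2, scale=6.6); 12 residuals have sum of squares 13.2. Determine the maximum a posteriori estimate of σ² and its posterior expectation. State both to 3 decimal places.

Posterior: Inverse-Gamma(shape = 3.2+12/2 = 9.2, scale = 6.6+13.2/2 = 13.2).
Mode = β/(α+1) = 13.2/10.2 = 1.294.
Mean = β/(α−1) = 13.2/8.2 = 1.610.

σ²_MAP = 1.294, E[σ²|data] = 1.610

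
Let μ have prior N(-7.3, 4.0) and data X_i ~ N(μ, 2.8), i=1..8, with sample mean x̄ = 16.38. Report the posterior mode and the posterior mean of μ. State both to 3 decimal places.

posterior mode = 14.475, posterior mean = 14.475

Posterior for μ is Normal. Precision-weighted mean: (1/4.0·-7.3 + 8/2.8·16.38) / (1/4.0 + 8/2.8) = 14.475.
A Normal posterior is symmetric, so mode = mean.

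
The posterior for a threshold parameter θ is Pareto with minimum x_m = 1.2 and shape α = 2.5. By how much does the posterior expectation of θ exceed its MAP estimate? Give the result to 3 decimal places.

0.800

The Pareto density is strictly decreasing on [x_m, ∞), so the mode is x_m = 1.200.
Mean = α·x_m/(α−1) = 2.5·1.2/1.5 = 2.000.
Difference = 2.000 − 1.200 = 0.800.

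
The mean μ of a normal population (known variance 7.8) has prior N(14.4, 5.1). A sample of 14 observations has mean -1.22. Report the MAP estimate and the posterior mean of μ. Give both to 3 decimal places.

MAP: 0.318. Posterior mean: 0.318.

Posterior for μ is Normal. Precision-weighted mean: (1/5.1·14.4 + 14/7.8·-1.22) / (1/5.1 + 14/7.8) = 0.318.
A Normal posterior is symmetric, so mode = mean.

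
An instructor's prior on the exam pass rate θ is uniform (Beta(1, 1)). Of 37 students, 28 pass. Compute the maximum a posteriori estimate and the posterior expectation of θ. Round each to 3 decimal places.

MAP = 0.757, posterior mean = 0.744

Posterior: Beta(1+28, 1+9) = Beta(29, 10).
Mode = (29−1)/(29+10−2) = 28/37 = 0.757.
With a flat prior the MAP equals the MLE, 28/37.
Mean = 29/(29+10) = 29/39 = 0.744.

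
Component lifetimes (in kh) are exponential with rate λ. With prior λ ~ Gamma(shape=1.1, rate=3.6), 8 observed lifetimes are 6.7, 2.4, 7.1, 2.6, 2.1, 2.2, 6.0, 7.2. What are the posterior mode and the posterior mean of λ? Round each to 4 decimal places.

Σ times = 36.3. Posterior: Gamma(shape = 1.1+8 = 9.1, rate = 3.6+36.3 = 39.9).
Mode = (α−1)/β = 8.1/39.9 = 0.2030.
Mean = α/β = 9.1/39.9 = 0.2281.

posterior mode = 0.2030, posterior mean = 0.2281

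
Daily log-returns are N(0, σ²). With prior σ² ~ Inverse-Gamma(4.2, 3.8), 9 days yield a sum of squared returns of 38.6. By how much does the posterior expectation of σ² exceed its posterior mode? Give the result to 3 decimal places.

0.619

Posterior: Inverse-Gamma(shape = 4.2+9/2 = 8.7, scale = 3.8+38.6/2 = 23.1).
Mode = β/(α+1) = 23.1/9.7 = 2.381.
Mean = β/(α−1) = 23.1/7.7 = 3.000.
Difference = 3.000 − 2.381 = 0.619.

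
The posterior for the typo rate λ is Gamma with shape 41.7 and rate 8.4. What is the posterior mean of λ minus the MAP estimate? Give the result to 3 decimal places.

Mode = (α−1)/β = 40.7/8.4 = 4.845.
Mean = α/β = 41.7/8.4 = 4.964.
Difference = 4.964 − 4.845 = 0.119.
The posterior is right-skewed, so the mean exceeds the mode.

0.119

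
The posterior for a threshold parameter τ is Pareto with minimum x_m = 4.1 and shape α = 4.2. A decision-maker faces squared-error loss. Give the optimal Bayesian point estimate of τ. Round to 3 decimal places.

The Pareto density is strictly decreasing on [x_m, ∞), so the mode is x_m = 4.100.
Mean = α·x_m/(α−1) = 4.2·4.1/3.2 = 5.381.
Squared-error loss ⇒ the optimal estimator is the posterior mean.

5.381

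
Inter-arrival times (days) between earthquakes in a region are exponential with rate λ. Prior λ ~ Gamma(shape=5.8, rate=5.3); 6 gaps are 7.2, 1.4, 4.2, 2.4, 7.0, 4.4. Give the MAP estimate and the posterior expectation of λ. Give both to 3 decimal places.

Σ times = 26.6. Posterior: Gamma(shape = 5.8+6 = 11.8, rate = 5.3+26.6 = 31.9).
Mode = (α−1)/β = 10.8/31.9 = 0.339.
Mean = α/β = 11.8/31.9 = 0.370.
Right-skewed posterior ⇒ mode < mean.

MAP = 0.339, posterior mean = 0.370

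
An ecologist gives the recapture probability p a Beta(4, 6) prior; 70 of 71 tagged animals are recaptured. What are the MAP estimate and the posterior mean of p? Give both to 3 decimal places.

p_MAP = 0.924, E[p|data] = 0.914

Posterior: Beta(4+70, 6+1) = Beta(74, 7).
Mode = (74−1)/(74+7−2) = 73/79 = 0.924.
Mean = 74/(74+7) = 74/81 = 0.914.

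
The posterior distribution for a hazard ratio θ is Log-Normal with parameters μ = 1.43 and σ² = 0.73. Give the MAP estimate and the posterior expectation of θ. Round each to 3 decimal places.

Mode = exp(μ − σ²) = exp(0.70) = 2.014.
Mean = exp(μ + σ²/2) = exp(1.795) = 6.019.
The mean is pulled above the mode by the posterior's right skew.

MAP = 2.014, posterior mean = 6.019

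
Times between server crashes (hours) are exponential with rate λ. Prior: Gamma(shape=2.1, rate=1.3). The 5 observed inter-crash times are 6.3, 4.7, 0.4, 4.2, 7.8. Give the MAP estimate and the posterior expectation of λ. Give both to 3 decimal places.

MAP = 0.247, posterior mean = 0.287

Σ times = 23.4. Posterior: Gamma(shape = 2.1+5 = 7.1, rate = 1.3+23.4 = 24.7).
Mode = (α−1)/β = 6.1/24.7 = 0.247.
Mean = α/β = 7.1/24.7 = 0.287.
The mean is pulled above the mode by the posterior's right skew.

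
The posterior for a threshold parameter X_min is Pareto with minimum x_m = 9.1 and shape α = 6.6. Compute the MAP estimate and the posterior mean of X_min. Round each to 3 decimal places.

The Pareto density is strictly decreasing on [x_m, ∞), so the mode is x_m = 9.100.
Mean = α·x_m/(α−1) = 6.6·9.1/5.6 = 10.725.
Mean > mode: the posterior has a right tail.

MAP = 9.100, posterior mean = 10.725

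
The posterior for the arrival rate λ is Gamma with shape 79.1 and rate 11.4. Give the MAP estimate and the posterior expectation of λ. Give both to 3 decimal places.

λ_MAP = 6.851, E[λ|data] = 6.939

Mode = (α−1)/β = 78.1/11.4 = 6.851.
Mean = α/β = 79.1/11.4 = 6.939.
The mean is pulled above the mode by the posterior's right skew.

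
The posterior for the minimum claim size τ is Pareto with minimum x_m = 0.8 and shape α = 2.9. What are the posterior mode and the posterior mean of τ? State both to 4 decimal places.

The Pareto density is strictly decreasing on [x_m, ∞), so the mode is x_m = 0.8000.
Mean = α·x_m/(α−1) = 2.9·0.8/1.9 = 1.2211.

MAP: 0.8000. Posterior mean: 1.2211.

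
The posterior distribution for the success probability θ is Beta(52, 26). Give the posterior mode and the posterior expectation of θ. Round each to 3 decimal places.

Mode = (52−1)/(52+26−2) = 51/76 = 0.671.
Mean = 52/(52+26) = 52/78 = 0.667.
The posterior is left-skewed, so the mode exceeds the mean.

MAP = 0.671, posterior mean = 0.667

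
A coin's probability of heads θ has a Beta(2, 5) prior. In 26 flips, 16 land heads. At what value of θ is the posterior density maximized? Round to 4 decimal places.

Posterior: Beta(2+16, 5+10) = Beta(18, 15).
Mode = (18−1)/(18+15−2) = 17/31 = 0.5484.
Mean = 18/(18+15) = 18/33 = 0.5455.
This is the posterior mode — the MAP estimate.

0.5484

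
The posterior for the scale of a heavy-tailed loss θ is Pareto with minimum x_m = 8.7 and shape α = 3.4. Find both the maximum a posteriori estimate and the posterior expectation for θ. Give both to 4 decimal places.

The Pareto density is strictly decreasing on [x_m, ∞), so the mode is x_m = 8.7000.
Mean = α·x_m/(α−1) = 3.4·8.7/2.4 = 12.3250.

MAP: 8.7000. Posterior mean: 12.3250.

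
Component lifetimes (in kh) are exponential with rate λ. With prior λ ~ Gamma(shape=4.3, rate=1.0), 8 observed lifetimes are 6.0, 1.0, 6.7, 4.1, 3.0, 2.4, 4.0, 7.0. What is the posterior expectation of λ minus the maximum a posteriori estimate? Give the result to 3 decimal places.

0.028

Σ times = 34.2. Posterior: Gamma(shape = 4.3+8 = 12.3, rate = 1.0+34.2 = 35.2).
Mode = (α−1)/β = 11.3/35.2 = 0.321.
Mean = α/β = 12.3/35.2 = 0.349.
Difference = 0.349 − 0.321 = 0.028.
Mean > mode: the posterior has a right tail.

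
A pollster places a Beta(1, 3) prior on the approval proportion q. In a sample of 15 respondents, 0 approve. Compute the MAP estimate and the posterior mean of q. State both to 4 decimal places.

MAP estimate = 0.0000, posterior mean = 0.0526

Posterior: Beta(1+0, 3+15) = Beta(1, 18).
Since α = 1 ≤ 1 and β > 1, the Beta density is monotone decreasing on [0,1]; the mode is at 0.
Mean = 1/(1+18) = 0.0526.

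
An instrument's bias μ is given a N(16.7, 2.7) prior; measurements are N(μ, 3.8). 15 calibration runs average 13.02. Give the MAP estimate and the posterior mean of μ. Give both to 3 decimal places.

MAP = 13.336; posterior mean = 13.336

Posterior for μ is Normal. Precision-weighted mean: (1/2.7·16.7 + 15/3.8·13.02) / (1/2.7 + 15/3.8) = 13.336.
A Normal posterior is symmetric, so mode = mean.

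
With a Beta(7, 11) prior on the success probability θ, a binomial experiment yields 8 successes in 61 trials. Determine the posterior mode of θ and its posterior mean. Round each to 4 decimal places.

θ_MAP = 0.1818, E[θ|data] = 0.1899

Posterior: Beta(7+8, 11+53) = Beta(15, 64).
Mode = (15−1)/(15+64−2) = 14/77 = 0.1818.
Mean = 15/(15+64) = 15/79 = 0.1899.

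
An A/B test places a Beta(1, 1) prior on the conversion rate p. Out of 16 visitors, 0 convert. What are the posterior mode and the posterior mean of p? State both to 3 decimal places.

Posterior: Beta(1+0, 1+16) = Beta(1, 17).
Since α = 1 ≤ 1 and β > 1, the Beta density is monotone decreasing on [0,1]; the mode is at 0.
Mean = 1/(1+17) = 0.056.
Mean > mode: the posterior has a right tail.

p_MAP = 0.000, E[p|data] = 0.056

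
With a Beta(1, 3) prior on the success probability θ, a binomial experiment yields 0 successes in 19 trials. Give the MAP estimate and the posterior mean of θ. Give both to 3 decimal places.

Posterior: Beta(1+0, 3+19) = Beta(1, 22).
Since α = 1 ≤ 1 and β > 1, the Beta density is monotone decreasing on [0,1]; the mode is at 0.
Mean = 1/(1+22) = 0.043.
Mean > mode: the posterior has a right tail.

MAP = 0.000, posterior mean = 0.043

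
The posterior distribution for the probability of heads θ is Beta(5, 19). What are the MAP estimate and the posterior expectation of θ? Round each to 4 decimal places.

Mode = (5−1)/(5+19−2) = 4/22 = 0.1818.
Mean = 5/(5+19) = 5/24 = 0.2083.

MAP = 0.1818; posterior mean = 0.2083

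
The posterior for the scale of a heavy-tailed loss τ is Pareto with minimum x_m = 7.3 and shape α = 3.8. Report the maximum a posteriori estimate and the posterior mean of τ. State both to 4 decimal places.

maximum a posteriori estimate = 7.3000, posterior mean = 9.9071

The Pareto density is strictly decreasing on [x_m, ∞), so the mode is x_m = 7.3000.
Mean = α·x_m/(α−1) = 3.8·7.3/2.8 = 9.9071.
The mean is pulled above the mode by the posterior's right skew.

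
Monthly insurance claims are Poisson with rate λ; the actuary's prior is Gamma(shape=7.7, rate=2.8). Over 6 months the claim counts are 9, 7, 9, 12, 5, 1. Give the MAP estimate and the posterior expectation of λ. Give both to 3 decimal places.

Σ counts = 43. Posterior: Gamma(shape = 7.7+43 = 50.7, rate = 2.8+6 = 8.8).
Mode = (α−1)/β = 49.7/8.8 = 5.648.
Mean = α/β = 50.7/8.8 = 5.761.

λ_MAP = 5.648, E[λ|data] = 5.761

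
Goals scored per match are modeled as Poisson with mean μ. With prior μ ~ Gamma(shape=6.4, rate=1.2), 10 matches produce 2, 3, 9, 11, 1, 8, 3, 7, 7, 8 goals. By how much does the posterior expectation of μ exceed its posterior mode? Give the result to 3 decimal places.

Σ counts = 59. Posterior: Gamma(shape = 6.4+59 = 65.4, rate = 1.2+10 = 11.2).
Mode = (α−1)/β = 64.4/11.2 = 5.750.
Mean = α/β = 65.4/11.2 = 5.839.
Difference = 5.839 − 5.750 = 0.089.

0.089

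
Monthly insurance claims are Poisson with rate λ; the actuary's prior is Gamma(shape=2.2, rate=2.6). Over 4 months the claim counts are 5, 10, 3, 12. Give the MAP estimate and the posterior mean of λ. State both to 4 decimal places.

Σ counts = 30. Posterior: Gamma(shape = 2.2+30 = 32.2, rate = 2.6+4 = 6.6).
Mode = (α−1)/β = 31.2/6.6 = 4.7273.
Mean = α/β = 32.2/6.6 = 4.8788.

MAP estimate = 4.7273, posterior mean = 4.8788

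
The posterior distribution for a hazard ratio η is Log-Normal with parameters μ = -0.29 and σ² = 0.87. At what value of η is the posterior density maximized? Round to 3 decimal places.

0.313

Mode = exp(μ − σ²) = exp(-1.16) = 0.313.
Mean = exp(μ + σ²/2) = exp(0.145) = 1.156.
This is the posterior mode — the MAP estimate.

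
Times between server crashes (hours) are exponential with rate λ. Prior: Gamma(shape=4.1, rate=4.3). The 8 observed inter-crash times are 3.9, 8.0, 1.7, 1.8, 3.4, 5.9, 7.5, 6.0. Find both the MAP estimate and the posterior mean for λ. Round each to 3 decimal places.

MAP = 0.261, posterior mean = 0.285

Σ times = 38.2. Posterior: Gamma(shape = 4.1+8 = 12.1, rate = 4.3+38.2 = 42.5).
Mode = (α−1)/β = 11.1/42.5 = 0.261.
Mean = α/β = 12.1/42.5 = 0.285.
The mean is pulled above the mode by the posterior's right skew.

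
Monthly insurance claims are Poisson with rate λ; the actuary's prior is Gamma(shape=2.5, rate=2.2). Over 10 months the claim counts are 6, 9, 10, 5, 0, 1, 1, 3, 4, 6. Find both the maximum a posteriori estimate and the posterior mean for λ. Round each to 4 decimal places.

MAP: 3.8115. Posterior mean: 3.8934.

Σ counts = 45. Posterior: Gamma(shape = 2.5+45 = 47.5, rate = 2.2+10 = 12.2).
Mode = (α−1)/β = 46.5/12.2 = 3.8115.
Mean = α/β = 47.5/12.2 = 3.8934.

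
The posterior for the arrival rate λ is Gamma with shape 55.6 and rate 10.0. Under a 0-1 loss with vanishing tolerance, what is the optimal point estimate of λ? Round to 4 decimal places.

5.4600

Mode = (α−1)/β = 54.6/10.0 = 5.4600.
Mean = α/β = 55.6/10.0 = 5.5600.
This is the posterior mode — the MAP estimate.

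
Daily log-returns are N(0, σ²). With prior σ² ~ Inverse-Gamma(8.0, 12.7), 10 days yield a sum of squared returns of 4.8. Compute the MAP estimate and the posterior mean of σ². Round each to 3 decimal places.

MAP = 1.079, posterior mean = 1.258

Posterior: Inverse-Gamma(shape = 8.0+10/2 = 13.0, scale = 12.7+4.8/2 = 15.1).
Mode = β/(α+1) = 15.1/14.0 = 1.079.
Mean = β/(α−1) = 15.1/12.0 = 1.258.
Right-skewed posterior ⇒ mode < mean.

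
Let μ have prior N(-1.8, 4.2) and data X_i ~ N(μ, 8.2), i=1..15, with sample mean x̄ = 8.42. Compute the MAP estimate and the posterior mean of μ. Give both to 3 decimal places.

Posterior for μ is Normal. Precision-weighted mean: (1/4.2·-1.8 + 15/8.2·8.42) / (1/4.2 + 15/8.2) = 7.243.
A Normal posterior is symmetric, so mode = mean.

MAP = 7.243, posterior mean = 7.243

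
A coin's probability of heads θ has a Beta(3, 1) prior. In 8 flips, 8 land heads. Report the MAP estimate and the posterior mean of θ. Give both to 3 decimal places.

MAP = 1.000; posterior mean = 0.917

Posterior: Beta(3+8, 1+0) = Beta(11, 1).
Since β = 1 ≤ 1 and α > 1, the Beta density is monotone increasing on [0,1]; the mode is at 1.
Mean = 11/(11+1) = 0.917.
Left-skewed posterior ⇒ mean < mode.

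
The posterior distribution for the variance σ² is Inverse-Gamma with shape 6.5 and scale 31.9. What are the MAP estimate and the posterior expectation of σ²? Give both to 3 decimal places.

σ²_MAP = 4.253, E[σ²|data] = 5.800

Mode = β/(α+1) = 31.9/7.5 = 4.253.
Mean = β/(α−1) = 31.9/5.5 = 5.800.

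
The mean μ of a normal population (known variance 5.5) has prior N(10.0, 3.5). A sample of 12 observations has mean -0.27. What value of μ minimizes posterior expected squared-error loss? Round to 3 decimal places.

0.919

Posterior for μ is Normal. Precision-weighted mean: (1/3.5·10.0 + 12/5.5·-0.27) / (1/3.5 + 12/5.5) = 0.919.
A Normal posterior is symmetric, so mode = mean.
Squared-error loss ⇒ the optimal estimator is the posterior mean.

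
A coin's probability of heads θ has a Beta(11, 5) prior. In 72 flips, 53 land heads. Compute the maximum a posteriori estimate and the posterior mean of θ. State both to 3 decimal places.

Posterior: Beta(11+53, 5+19) = Beta(64, 24).
Mode = (64−1)/(64+24−2) = 63/86 = 0.733.
Mean = 64/(64+24) = 64/88 = 0.727.

MAP = 0.733, posterior mean = 0.727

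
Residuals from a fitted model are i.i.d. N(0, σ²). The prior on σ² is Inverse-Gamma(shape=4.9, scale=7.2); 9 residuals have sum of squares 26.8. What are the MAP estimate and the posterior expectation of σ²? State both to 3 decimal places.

Posterior: Inverse-Gamma(shape = 4.9+9/2 = 9.4, scale = 7.2+26.8/2 = 20.6).
Mode = β/(α+1) = 20.6/10.4 = 1.981.
Mean = β/(α−1) = 20.6/8.4 = 2.452.

σ²_MAP = 1.981, E[σ²|data] = 2.452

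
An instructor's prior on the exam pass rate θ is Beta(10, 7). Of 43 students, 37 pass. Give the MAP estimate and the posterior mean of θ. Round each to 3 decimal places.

Posterior: Beta(10+37, 7+6) = Beta(47, 13).
Mode = (47−1)/(47+13−2) = 46/58 = 0.793.
Mean = 47/(47+13) = 47/60 = 0.783.

MAP = 0.793; posterior mean = 0.783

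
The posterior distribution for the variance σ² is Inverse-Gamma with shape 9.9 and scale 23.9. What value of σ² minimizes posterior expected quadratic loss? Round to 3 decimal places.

Mode = β/(α+1) = 23.9/10.9 = 2.193.
Mean = β/(α−1) = 23.9/8.9 = 2.685.
Quadratic loss ⇒ the optimal estimator is the posterior mean.

2.685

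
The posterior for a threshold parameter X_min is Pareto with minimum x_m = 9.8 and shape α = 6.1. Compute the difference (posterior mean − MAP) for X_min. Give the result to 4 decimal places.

The Pareto density is strictly decreasing on [x_m, ∞), so the mode is x_m = 9.8000.
Mean = α·x_m/(α−1) = 6.1·9.8/5.1 = 11.7216.
Difference = 11.7216 − 9.8000 = 1.9216.
The posterior is right-skewed, so the mean exceeds the mode.

1.9216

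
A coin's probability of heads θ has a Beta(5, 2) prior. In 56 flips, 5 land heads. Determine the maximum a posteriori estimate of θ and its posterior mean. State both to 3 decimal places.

θ_MAP = 0.148, E[θ|data] = 0.159

Posterior: Beta(5+5, 2+51) = Beta(10, 53).
Mode = (10−1)/(10+53−2) = 9/61 = 0.148.
Mean = 10/(10+53) = 10/63 = 0.159.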